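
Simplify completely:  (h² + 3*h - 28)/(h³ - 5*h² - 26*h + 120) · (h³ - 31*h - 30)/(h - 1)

(h² + 8*h + 7)/(h - 1)

Factor: h² + 3*h - 28 = (h + 7)·(h - 4);  h³ - 5*h² - 26*h + 120 = (h - 4)·(h + 5)·(h - 6);  h³ - 31*h - 30 = (h + 1)·(h - 6)·(h + 5)
Cancel the common factors (h - 6), (h + 5), (h - 4).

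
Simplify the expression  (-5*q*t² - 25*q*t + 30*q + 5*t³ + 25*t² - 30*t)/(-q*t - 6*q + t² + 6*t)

Factor: -5*q*t² - 25*q*t + 30*q + 5*t³ + 25*t² - 30*t = 5·(t - 1)·(-q + t)·(t + 6);  -q*t - 6*q + t² + 6*t = (-q + t)·(t + 6)
Cancel the common factors (-q + t), (t + 6).

5*t - 5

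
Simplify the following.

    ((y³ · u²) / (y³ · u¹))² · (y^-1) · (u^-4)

1/(u²*y)

Inside the bracket: u¹
Raise to the power 2: u²
Multiply by (y^-1) · (u^-4): add exponents.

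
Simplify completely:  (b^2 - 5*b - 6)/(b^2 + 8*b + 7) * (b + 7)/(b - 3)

Factor: b^2 - 5*b - 6 = (b - 6)*(b + 1);  b^2 + 8*b + 7 = (b + 1)*(b + 7)
Cancel the common factors (b + 7), (b + 1).

(b - 6)/(b - 3)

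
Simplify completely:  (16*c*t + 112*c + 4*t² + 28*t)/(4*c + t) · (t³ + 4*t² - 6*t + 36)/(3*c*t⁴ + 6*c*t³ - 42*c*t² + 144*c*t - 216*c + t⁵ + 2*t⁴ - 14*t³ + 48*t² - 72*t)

(4*t + 28)/(3*c*t - 6*c + t² - 2*t)

Factor: 16*c*t + 112*c + 4*t² + 28*t = 4·(4*c + t)·(t + 7);  t³ + 4*t² - 6*t + 36 = (t + 6)·(t² - 2*t + 6);  3*c*t⁴ + 6*c*t³ - 42*c*t² + 144*c*t - 216*c + t⁵ + 2*t⁴ - 14*t³ + 48*t² - 72*t = (3*c + t)·(t + 6)·(t² - 2*t + 6)·(t - 2)
Cancel the common factors (t² - 2*t + 6), (4*c + t), (t + 6).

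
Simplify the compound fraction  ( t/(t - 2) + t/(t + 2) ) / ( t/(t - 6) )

(2*t^2 - 12*t)/(t^2 - 4)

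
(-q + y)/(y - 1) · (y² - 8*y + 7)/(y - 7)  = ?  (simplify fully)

-q + y

Factor: y² - 8*y + 7 = (y - 1)·(y - 7)
Cancel the common factors (y - 1), (y - 7).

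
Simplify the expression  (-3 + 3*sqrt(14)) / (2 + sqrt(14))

Multiply numerator and denominator by -sqrt(14) + 2.
Denominator becomes -10; numerator becomes -48 + 9*sqrt(14).

(-9*sqrt(14) + 48)/10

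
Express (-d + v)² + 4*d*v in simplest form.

(d + v)²

Expand the square and combine the 4*d*v term.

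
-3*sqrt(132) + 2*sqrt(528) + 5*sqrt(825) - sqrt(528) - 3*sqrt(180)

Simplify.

3*sqrt(132) = 6*sqrt(33); 2*sqrt(528) = 8*sqrt(33); 5*sqrt(825) = 25*sqrt(33); sqrt(528) = 4*sqrt(33); 3*sqrt(180) = 18*sqrt(5)

-18*sqrt(5) + 23*sqrt(33)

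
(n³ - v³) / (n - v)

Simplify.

n² + n*v + v²

Factor as (a-b)(a^2+ab+b^2) with a=n, b=v.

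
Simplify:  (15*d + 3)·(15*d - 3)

225*d² - 9

(15*d)^2 - (3)^2 = 225*d² - 9.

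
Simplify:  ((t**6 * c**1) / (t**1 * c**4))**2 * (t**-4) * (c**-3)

Inside the bracket: t**5 * (c**-3)
Raise to the power 2: t**10 * (c**-6)
Multiply by (t**-4) * (c**-3): add exponents.

t**6/c**9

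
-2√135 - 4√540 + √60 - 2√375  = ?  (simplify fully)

2√135 = 6*√15; 4√540 = 24*√15; √60 = 2*√15; 2√375 = 10*√15
Combine: (-6 - 24 + 2 - 10)·√15 = -38*√15

-38*√15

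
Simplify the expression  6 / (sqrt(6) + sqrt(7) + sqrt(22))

(-8*sqrt(231) - 18*sqrt(22) + 42*sqrt(7) + 46*sqrt(6))/29

Group as (sqrt(6) + sqrt(22)) + sqrt(7); multiply by (sqrt(6) + sqrt(22)) - sqrt(7), then rationalise the remaining surd.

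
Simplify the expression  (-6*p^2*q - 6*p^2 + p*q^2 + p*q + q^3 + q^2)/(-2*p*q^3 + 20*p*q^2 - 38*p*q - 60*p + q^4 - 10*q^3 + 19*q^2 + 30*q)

Factor: -6*p^2*q - 6*p^2 + p*q^2 + p*q + q^3 + q^2 = (q + 1)*(-2*p + q)*(3*p + q);  -2*p*q^3 + 20*p*q^2 - 38*p*q - 60*p + q^4 - 10*q^3 + 19*q^2 + 30*q = (q + 1)*(q - 5)*(q - 6)*(-2*p + q)
Cancel the common factors (-2*p + q), (q + 1).

(3*p + q)/(q^2 - 11*q + 30)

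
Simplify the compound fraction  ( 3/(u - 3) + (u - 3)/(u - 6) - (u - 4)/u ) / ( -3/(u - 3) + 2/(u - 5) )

Numerator: 3/(u - 3) + (u - 3)/(u - 6) - (u - 4)/u = (10*u^2 - 63*u + 72)/(u^3 - 9*u^2 + 18*u)
Denominator: -3/(u - 3) + 2/(u - 5) = (-u + 9)/(u^2 - 8*u + 15)
Divide: ((10*u^2 - 63*u + 72)/(u^3 - 9*u^2 + 18*u)) · ((u^2 - 8*u + 15)/(-u + 9)) = (-10*u^3 + 113*u^2 - 387*u + 360)/(u^3 - 15*u^2 + 54*u)

(-10*u^3 + 113*u^2 - 387*u + 360)/(u^3 - 15*u^2 + 54*u)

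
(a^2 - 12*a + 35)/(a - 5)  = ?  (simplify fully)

Factor: a^2 - 12*a + 35 = (a - 7)*(a - 5)
Cancel the common factor (a - 5).

a - 7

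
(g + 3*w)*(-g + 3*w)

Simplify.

Product of conjugates: (P+Q)(P-Q) = P^2 - Q^2.

-g^2 + 9*w^2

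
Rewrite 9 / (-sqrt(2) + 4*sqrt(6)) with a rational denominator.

Multiply numerator and denominator by sqrt(2) + 4*sqrt(6).
Denominator becomes 94; numerator becomes 9*sqrt(2) + 36*sqrt(6).

(9*sqrt(2) + 36*sqrt(6))/94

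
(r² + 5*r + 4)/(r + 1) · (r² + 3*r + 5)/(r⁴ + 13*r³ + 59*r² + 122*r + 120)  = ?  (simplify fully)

1/(r + 6)

Factor: r² + 5*r + 4 = (r + 1)·(r + 4);  r⁴ + 13*r³ + 59*r² + 122*r + 120 = (r² + 3*r + 5)·(r + 4)·(r + 6)
Cancel the common factors (r² + 3*r + 5), (r + 1), (r + 4).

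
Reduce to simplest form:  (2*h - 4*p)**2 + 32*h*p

After expansion: 4*h**2 + 16*h*p + 16*p**2 — a perfect-square trinomial.

4*(h + 2*p)**2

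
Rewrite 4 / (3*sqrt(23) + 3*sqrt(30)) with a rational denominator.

Multiply numerator and denominator by -3*sqrt(30) + 3*sqrt(23).
Denominator becomes -63; numerator becomes -12*sqrt(30) + 12*sqrt(23).

(-4*sqrt(23) + 4*sqrt(30))/21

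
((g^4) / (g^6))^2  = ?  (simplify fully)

Inside the bracket: (g^-2)
Raise to the power 2: (g^-4)

g^(-4)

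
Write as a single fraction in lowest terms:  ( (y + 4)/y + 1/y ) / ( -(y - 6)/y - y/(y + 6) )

(-y**2 - 11*y - 30)/(2*y**2 - 36)

Numerator: (y + 4)/y + 1/y = (y + 5)/y
Denominator: -(y - 6)/y - y/(y + 6) = (-2*y**2 + 36)/(y**2 + 6*y)
Divide: ((y + 5)/y) · ((y**2 + 6*y)/(-2*y**2 + 36)) = (-y**2 - 11*y - 30)/(2*y**2 - 36)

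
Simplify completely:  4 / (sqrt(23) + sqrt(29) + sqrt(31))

Group as (sqrt(23) + sqrt(29)) + sqrt(31); multiply by (sqrt(23) + sqrt(29)) - sqrt(31), then rationalise the remaining surd.

(-8*sqrt(20677) + 84*sqrt(31) + 100*sqrt(29) + 148*sqrt(23))/2227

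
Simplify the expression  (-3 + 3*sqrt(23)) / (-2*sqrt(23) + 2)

-3/2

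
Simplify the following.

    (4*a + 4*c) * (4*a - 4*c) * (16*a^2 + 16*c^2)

Pair the conjugate factors: ((4*a)+(4*c))((4*a)-(4*c)) = 16*a^2 - 16*c^2, then repeat with the next factor.

256*a^4 - 256*c^4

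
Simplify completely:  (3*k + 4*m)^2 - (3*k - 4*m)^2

48*k*m

Only the odd-power cross terms survive.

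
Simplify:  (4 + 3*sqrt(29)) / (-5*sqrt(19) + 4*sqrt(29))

Multiply numerator and denominator by 4*sqrt(29) + 5*sqrt(19).
Denominator becomes -11; numerator becomes 16*sqrt(29) + 20*sqrt(19) + 348 + 15*sqrt(551).

(-15*sqrt(551) - 348 - 20*sqrt(19) - 16*sqrt(29))/11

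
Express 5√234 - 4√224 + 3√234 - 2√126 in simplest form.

5√234 = 15*√26; 4√224 = 16*√14; 3√234 = 9*√26; 2√126 = 6*√14

-22*√14 + 24*√26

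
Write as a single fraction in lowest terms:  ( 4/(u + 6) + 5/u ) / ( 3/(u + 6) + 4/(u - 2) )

Numerator: 4/(u + 6) + 5/u = (9*u + 30)/(u^2 + 6*u)
Denominator: 3/(u + 6) + 4/(u - 2) = (7*u + 18)/(u^2 + 4*u - 12)
Divide: ((9*u + 30)/(u^2 + 6*u)) · ((u^2 + 4*u - 12)/(7*u + 18)) = (9*u^2 + 12*u - 60)/(7*u^2 + 18*u)

(9*u^2 + 12*u - 60)/(7*u^2 + 18*u)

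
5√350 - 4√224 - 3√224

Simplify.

-3*√14

5√350 = 25*√14; 4√224 = 16*√14; 3√224 = 12*√14
Combine: (25 - 16 - 12)·√14 = -3*√14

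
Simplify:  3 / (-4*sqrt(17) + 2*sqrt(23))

(-2*sqrt(17) - sqrt(23))/30

Multiply numerator and denominator by 2*sqrt(23) + 4*sqrt(17).
Denominator becomes -180; numerator becomes 6*sqrt(23) + 12*sqrt(17).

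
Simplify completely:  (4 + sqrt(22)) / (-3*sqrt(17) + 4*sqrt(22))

Multiply numerator and denominator by 3*sqrt(17) + 4*sqrt(22).
Denominator becomes 199; numerator becomes 12*sqrt(17) + 3*sqrt(374) + 16*sqrt(22) + 88.

(12*sqrt(17) + 3*sqrt(374) + 16*sqrt(22) + 88)/199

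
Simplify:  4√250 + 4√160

36*√10

4√250 = 20*√10; 4√160 = 16*√10
Combine: (20 + 16)·√10 = 36*√10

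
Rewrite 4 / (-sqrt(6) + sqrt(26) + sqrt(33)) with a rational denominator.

(-212*sqrt(6) - 4*sqrt(33) + 52*sqrt(26) + 48*sqrt(143))/623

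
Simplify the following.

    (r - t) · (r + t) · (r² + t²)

r⁴ - t⁴

Telescope via difference of squares: (r+t)(r-t) = r² - t², then repeat with the next factor.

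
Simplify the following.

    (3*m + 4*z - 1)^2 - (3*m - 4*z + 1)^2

Only the odd-power cross terms survive.

12*m*(4*z - 1)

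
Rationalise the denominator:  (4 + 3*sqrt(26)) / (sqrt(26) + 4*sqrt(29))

Multiply numerator and denominator by -4*sqrt(29) + sqrt(26).
Denominator becomes -438; numerator becomes -12*sqrt(754) - 16*sqrt(29) + 4*sqrt(26) + 78.

(-39 - 2*sqrt(26) + 8*sqrt(29) + 6*sqrt(754))/219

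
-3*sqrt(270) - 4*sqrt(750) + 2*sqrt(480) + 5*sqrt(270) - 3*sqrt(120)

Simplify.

3*sqrt(270) = 9*sqrt(30); 4*sqrt(750) = 20*sqrt(30); 2*sqrt(480) = 8*sqrt(30); 5*sqrt(270) = 15*sqrt(30); 3*sqrt(120) = 6*sqrt(30)
Combine: (-9 - 20 + 8 + 15 - 6)·sqrt(30) = -12*sqrt(30)

-12*sqrt(30)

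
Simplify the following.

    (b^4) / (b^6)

b^(-2)

Quotient: (b^-2)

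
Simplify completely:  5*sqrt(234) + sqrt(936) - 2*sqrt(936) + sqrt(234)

12*sqrt(26)

5*sqrt(234) = 15*sqrt(26); sqrt(936) = 6*sqrt(26); 2*sqrt(936) = 12*sqrt(26); sqrt(234) = 3*sqrt(26)
Combine: (15 + 6 - 12 + 3)·sqrt(26) = 12*sqrt(26)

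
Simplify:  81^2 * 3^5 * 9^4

81^2 = 3^8; 3^5 = 3^5; 9^4 = 3^8
Combine exponents: 3^21

3^21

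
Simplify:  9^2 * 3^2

9^2 = 3^4; 3^2 = 3^2
Combine exponents: 3^6

3^6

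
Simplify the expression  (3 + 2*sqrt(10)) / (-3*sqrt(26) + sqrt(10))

(-12*sqrt(65) - 9*sqrt(26) - 20 - 3*sqrt(10))/224

Multiply numerator and denominator by sqrt(10) + 3*sqrt(26).
Denominator becomes -224; numerator becomes 3*sqrt(10) + 20 + 9*sqrt(26) + 12*sqrt(65).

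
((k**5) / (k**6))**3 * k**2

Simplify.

1/k

Inside the bracket: (k**-1)
Raise to the power 3: (k**-3)
Multiply by k**2: add exponents.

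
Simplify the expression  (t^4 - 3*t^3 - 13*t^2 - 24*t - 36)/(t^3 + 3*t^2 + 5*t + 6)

Factor: t^4 - 3*t^3 - 13*t^2 - 24*t - 36 = (t + 2)*(t - 6)*(t^2 + t + 3);  t^3 + 3*t^2 + 5*t + 6 = (t + 2)*(t^2 + t + 3)
Cancel the common factors (t^2 + t + 3), (t + 2).

t - 6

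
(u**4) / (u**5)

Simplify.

1/u

Quotient: (u**-1)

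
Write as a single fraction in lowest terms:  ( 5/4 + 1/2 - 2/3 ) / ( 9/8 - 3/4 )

26/9

Numerator: 5/4 + 1/2 - 2/3 = 13/12
Denominator: 9/8 - 3/4 = 3/8
Divide: (13/12) · (8/3) = 26/9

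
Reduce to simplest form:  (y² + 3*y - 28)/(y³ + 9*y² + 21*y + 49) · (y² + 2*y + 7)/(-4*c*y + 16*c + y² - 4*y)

1/(-4*c + y)

Factor: y² + 3*y - 28 = (y - 4)·(y + 7);  y³ + 9*y² + 21*y + 49 = (y + 7)·(y² + 2*y + 7);  -4*c*y + 16*c + y² - 4*y = (-4*c + y)·(y - 4)
Cancel the common factors (y² + 2*y + 7), (y - 4), (y + 7).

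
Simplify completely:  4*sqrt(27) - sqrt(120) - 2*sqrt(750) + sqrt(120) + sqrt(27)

4*sqrt(27) = 12*sqrt(3); sqrt(120) = 2*sqrt(30); 2*sqrt(750) = 10*sqrt(30); sqrt(120) = 2*sqrt(30); sqrt(27) = 3*sqrt(3)

-10*sqrt(30) + 15*sqrt(3)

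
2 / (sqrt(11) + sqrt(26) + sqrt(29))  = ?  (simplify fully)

(-sqrt(8294) + 4*sqrt(29) + 7*sqrt(26) + 22*sqrt(11))/270

Group as (sqrt(11) + sqrt(26)) + sqrt(29); multiply by (sqrt(11) + sqrt(26)) - sqrt(29), then rationalise the remaining surd.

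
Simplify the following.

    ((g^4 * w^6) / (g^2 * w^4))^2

Inside the bracket: g^2 * w^2
Raise to the power 2: g^4 * w^4

g^4*w^4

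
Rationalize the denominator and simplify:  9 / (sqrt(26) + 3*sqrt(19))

Multiply numerator and denominator by -3*sqrt(19) + sqrt(26).
Denominator becomes -145; numerator becomes -27*sqrt(19) + 9*sqrt(26).

(-9*sqrt(26) + 27*sqrt(19))/145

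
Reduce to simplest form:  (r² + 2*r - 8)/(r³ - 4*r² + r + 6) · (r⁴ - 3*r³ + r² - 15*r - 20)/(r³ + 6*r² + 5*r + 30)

(r² - 16)/(r² + 3*r - 18)

Factor: r² + 2*r - 8 = (r - 2)·(r + 4);  r³ - 4*r² + r + 6 = (r + 1)·(r - 3)·(r - 2);  r⁴ - 3*r³ + r² - 15*r - 20 = (r - 4)·(r² + 5)·(r + 1);  r³ + 6*r² + 5*r + 30 = (r² + 5)·(r + 6)
Cancel the common factors (r² + 5), (r + 1), (r - 2).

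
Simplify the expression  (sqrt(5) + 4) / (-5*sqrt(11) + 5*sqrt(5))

Multiply numerator and denominator by 5*sqrt(5) + 5*sqrt(11).
Denominator becomes -150; numerator becomes 25 + 5*sqrt(55) + 20*sqrt(5) + 20*sqrt(11).

(-4*sqrt(11) - 4*sqrt(5) - sqrt(55) - 5)/30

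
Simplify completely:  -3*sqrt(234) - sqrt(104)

3*sqrt(234) = 9*sqrt(26); sqrt(104) = 2*sqrt(26)
Combine: (-9 - 2)·sqrt(26) = -11*sqrt(26)

-11*sqrt(26)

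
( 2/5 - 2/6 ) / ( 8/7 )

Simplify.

Numerator: 2/5 - 2/6 = 1/15
Denominator: 8/7 = 8/7
Divide: (1/15) · (7/8) = 7/120

7/120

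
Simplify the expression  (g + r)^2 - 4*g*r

Expand the square and combine the 4*g*r term.

(g - r)^2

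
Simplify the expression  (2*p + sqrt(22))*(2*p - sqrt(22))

(2*p)^2 - (sqrt(22))^2 = 4*p^2 - 22.

4*p^2 - 22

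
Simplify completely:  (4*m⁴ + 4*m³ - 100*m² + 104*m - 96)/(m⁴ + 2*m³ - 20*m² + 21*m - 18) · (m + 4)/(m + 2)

(4*m² - 64)/(m² - m - 6)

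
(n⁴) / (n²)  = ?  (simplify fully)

n²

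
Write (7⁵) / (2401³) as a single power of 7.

7^(-7)

7⁵ = 7^5; 2401³ = 7^12
Combine exponents: 7^(-7)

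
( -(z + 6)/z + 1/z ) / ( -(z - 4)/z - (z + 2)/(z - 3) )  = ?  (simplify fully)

(z**2 + 2*z - 15)/(2*z**2 - 5*z + 12)

Numerator: -(z + 6)/z + 1/z = (-z - 5)/z
Denominator: -(z - 4)/z - (z + 2)/(z - 3) = (-2*z**2 + 5*z - 12)/(z**2 - 3*z)
Divide: ((-z - 5)/z) · ((z**2 - 3*z)/(-2*z**2 + 5*z - 12)) = (z**2 + 2*z - 15)/(2*z**2 - 5*z + 12)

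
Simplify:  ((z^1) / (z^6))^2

Inside the bracket: (z^-5)
Raise to the power 2: (z^-10)

z^(-10)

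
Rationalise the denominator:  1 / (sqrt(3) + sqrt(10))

(-sqrt(3) + sqrt(10))/7

Multiply numerator and denominator by -sqrt(10) + sqrt(3).
Denominator becomes -7; numerator becomes -sqrt(10) + sqrt(3).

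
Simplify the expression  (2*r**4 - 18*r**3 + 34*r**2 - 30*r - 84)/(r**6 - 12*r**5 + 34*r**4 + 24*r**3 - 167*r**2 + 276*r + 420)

2/(r**2 - 3*r - 10)

Factor: 2*r**4 - 18*r**3 + 34*r**2 - 30*r - 84 = 2*(r**2 - 3*r + 6)*(r - 7)*(r + 1);  r**6 - 12*r**5 + 34*r**4 + 24*r**3 - 167*r**2 + 276*r + 420 = (r + 2)*(r + 1)*(r - 5)*(r - 7)*(r**2 - 3*r + 6)
Cancel the common factors (r**2 - 3*r + 6), (r + 1), (r - 7).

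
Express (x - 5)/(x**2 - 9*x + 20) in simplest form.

1/(x - 4)

Factor: x**2 - 9*x + 20 = (x - 5)*(x - 4)
Cancel the common factor (x - 5).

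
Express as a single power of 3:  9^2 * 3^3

3^7

9^2 = 3^4; 3^3 = 3^3
Combine exponents: 3^7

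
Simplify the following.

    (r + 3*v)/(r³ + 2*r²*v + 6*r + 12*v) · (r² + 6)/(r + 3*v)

1/(r + 2*v)

Factor: r³ + 2*r²*v + 6*r + 12*v = (r + 2*v)·(r² + 6)
Cancel the common factors (r² + 6), (r + 3*v).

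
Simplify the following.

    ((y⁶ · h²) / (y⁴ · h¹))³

Inside the bracket: y² · h¹
Raise to the power 3: y⁶ · h³

h³*y⁶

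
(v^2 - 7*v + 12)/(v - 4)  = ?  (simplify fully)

Factor: v^2 - 7*v + 12 = (v - 3)*(v - 4)
Cancel the common factor (v - 4).

v - 3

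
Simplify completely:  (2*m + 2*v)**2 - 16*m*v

4*(m - v)**2

Expanding gives 4*m**2 - 8*m*v + 4*v**2, a perfect square.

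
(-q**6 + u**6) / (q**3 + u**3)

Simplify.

Difference of sixth powers: factor out (q**3 + u**3).

-q**3 + u**3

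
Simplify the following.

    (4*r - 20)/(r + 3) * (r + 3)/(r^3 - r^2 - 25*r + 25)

Factor: 4*r - 20 = 4*(r - 5);  r^3 - r^2 - 25*r + 25 = (r - 1)*(r - 5)*(r + 5)
Cancel the common factors (r + 3), (r - 5).

4/(r^2 + 4*r - 5)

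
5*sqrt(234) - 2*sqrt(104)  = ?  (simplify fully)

11*sqrt(26)

5*sqrt(234) = 15*sqrt(26); 2*sqrt(104) = 4*sqrt(26)
Combine: (15 - 4)·sqrt(26) = 11*sqrt(26)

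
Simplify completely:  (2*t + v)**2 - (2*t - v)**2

8*t*v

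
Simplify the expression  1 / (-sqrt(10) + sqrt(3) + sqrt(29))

(-18*sqrt(3) - sqrt(870) + 11*sqrt(10) + 8*sqrt(29))/68

Group as (sqrt(3) + sqrt(29)) - sqrt(10); multiply by (sqrt(3) + sqrt(29)) + sqrt(10), then rationalise the remaining surd.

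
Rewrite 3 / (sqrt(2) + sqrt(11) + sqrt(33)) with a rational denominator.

Group as (sqrt(11) + sqrt(33)) + sqrt(2); multiply by (sqrt(11) + sqrt(33)) - sqrt(2), then rationalise the remaining surd.

(-12*sqrt(11) - 21*sqrt(2) + 11*sqrt(6) + 10*sqrt(33))/52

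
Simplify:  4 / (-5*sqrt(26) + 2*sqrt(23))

(-10*sqrt(26) - 4*sqrt(23))/279

Multiply numerator and denominator by 2*sqrt(23) + 5*sqrt(26).
Denominator becomes -558; numerator becomes 8*sqrt(23) + 20*sqrt(26).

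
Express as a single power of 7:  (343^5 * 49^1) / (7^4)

343^5 = 7^15; 49^1 = 7^2; 7^4 = 7^4
Combine exponents: 7^13

7^13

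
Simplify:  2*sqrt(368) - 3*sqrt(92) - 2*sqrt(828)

-10*sqrt(23)

2*sqrt(368) = 8*sqrt(23); 3*sqrt(92) = 6*sqrt(23); 2*sqrt(828) = 12*sqrt(23)
Combine: (8 - 6 - 12)·sqrt(23) = -10*sqrt(23)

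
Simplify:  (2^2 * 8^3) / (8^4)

2^(-1)

2^2 = 2^2; 8^3 = 2^9; 8^4 = 2^12
Combine exponents: 2^(-1)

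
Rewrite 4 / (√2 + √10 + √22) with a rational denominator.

Group as (√2 + √10) + √22; multiply by (√2 + √10) - √22, then rationalise the remaining surd.

(-14*√10 - 30*√2 + 4*√110 + 10*√22)/5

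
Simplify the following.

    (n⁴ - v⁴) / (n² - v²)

n² + v²

Factor n^4 - v^4 and cancel (n² - v²).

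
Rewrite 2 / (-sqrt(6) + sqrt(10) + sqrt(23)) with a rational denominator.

Group as (sqrt(10) + sqrt(23)) - sqrt(6); multiply by (sqrt(10) + sqrt(23)) + sqrt(6), then rationalise the remaining surd.

(-54*sqrt(6) - 14*sqrt(23) + 38*sqrt(10) + 8*sqrt(345))/191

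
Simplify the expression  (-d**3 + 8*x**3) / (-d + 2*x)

d**2 + 2*d*x + 4*x**2

Apply the difference-of-cubes factorisation and cancel (-d + 2*x).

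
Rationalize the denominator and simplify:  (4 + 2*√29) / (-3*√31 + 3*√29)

Multiply numerator and denominator by 3*√29 + 3*√31.
Denominator becomes -18; numerator becomes 12*√29 + 12*√31 + 174 + 6*√899.

(-√899 - 29 - 2*√31 - 2*√29)/3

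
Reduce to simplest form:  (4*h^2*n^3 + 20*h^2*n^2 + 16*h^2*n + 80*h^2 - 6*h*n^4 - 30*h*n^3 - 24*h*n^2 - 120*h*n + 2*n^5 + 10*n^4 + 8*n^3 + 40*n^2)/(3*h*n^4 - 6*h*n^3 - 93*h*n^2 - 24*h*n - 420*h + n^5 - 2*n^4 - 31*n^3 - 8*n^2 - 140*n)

(4*h^2 - 6*h*n + 2*n^2)/(3*h*n - 21*h + n^2 - 7*n)

Factor: 4*h^2*n^3 + 20*h^2*n^2 + 16*h^2*n + 80*h^2 - 6*h*n^4 - 30*h*n^3 - 24*h*n^2 - 120*h*n + 2*n^5 + 10*n^4 + 8*n^3 + 40*n^2 = 2*(-2*h + n)*(n^2 + 4)*(n + 5)*(-h + n);  3*h*n^4 - 6*h*n^3 - 93*h*n^2 - 24*h*n - 420*h + n^5 - 2*n^4 - 31*n^3 - 8*n^2 - 140*n = (n + 5)*(n^2 + 4)*(3*h + n)*(n - 7)
Cancel the common factors (n^2 + 4), (n + 5).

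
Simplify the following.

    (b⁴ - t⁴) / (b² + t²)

b⁴ - t⁴ factors as -(-b + t)*(b + t)*(b² + t²).

b² - t²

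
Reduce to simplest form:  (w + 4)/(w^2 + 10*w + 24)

1/(w + 6)

Factor: w^2 + 10*w + 24 = (w + 6)*(w + 4)
Cancel the common factor (w + 4).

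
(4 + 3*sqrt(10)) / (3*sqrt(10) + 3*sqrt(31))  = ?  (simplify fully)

Multiply numerator and denominator by -3*sqrt(31) + 3*sqrt(10).
Denominator becomes -189; numerator becomes -9*sqrt(310) - 12*sqrt(31) + 12*sqrt(10) + 90.

(-30 - 4*sqrt(10) + 4*sqrt(31) + 3*sqrt(310))/63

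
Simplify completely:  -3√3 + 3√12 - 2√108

-9*√3

3√3 = 3*√3; 3√12 = 6*√3; 2√108 = 12*√3
Combine: (-3 + 6 - 12)·√3 = -9*√3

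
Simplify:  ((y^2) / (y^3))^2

Inside the bracket: (y^-1)
Raise to the power 2: (y^-2)

y^(-2)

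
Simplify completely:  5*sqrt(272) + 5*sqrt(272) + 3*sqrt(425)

5*sqrt(272) = 20*sqrt(17); 5*sqrt(272) = 20*sqrt(17); 3*sqrt(425) = 15*sqrt(17)
Combine: (20 + 20 + 15)·sqrt(17) = 55*sqrt(17)

55*sqrt(17)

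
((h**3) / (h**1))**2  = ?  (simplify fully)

Inside the bracket: h**2
Raise to the power 2: h**4

h**4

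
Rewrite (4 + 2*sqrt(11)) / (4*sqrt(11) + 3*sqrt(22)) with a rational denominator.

(-44 - 8*sqrt(11) + 6*sqrt(22) + 33*sqrt(2))/11

Multiply numerator and denominator by -3*sqrt(22) + 4*sqrt(11).
Denominator becomes -22; numerator becomes -66*sqrt(2) - 12*sqrt(22) + 16*sqrt(11) + 88.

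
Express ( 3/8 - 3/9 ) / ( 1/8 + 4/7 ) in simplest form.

Numerator: 3/8 - 3/9 = 1/24
Denominator: 1/8 + 4/7 = 39/56
Divide: (1/24) · (56/39) = 7/117

7/117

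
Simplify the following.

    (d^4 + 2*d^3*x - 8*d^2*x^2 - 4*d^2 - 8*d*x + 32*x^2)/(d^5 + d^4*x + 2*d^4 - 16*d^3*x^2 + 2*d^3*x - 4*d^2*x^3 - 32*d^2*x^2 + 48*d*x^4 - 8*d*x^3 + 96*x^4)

Factor: d^4 + 2*d^3*x - 8*d^2*x^2 - 4*d^2 - 8*d*x + 32*x^2 = (d + 4*x)*(d + 2)*(d - 2*x)*(d - 2);  d^5 + d^4*x + 2*d^4 - 16*d^3*x^2 + 2*d^3*x - 4*d^2*x^3 - 32*d^2*x^2 + 48*d*x^4 - 8*d*x^3 + 96*x^4 = (d + 2*x)*(d + 4*x)*(d + 2)*(d - 3*x)*(d - 2*x)
Cancel the common factors (d + 4*x), (d - 2*x), (d + 2).

(-d + 2)/(-d^2 + d*x + 6*x^2)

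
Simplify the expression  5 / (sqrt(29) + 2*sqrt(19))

Multiply numerator and denominator by -sqrt(29) + 2*sqrt(19).
Denominator becomes 47; numerator becomes -5*sqrt(29) + 10*sqrt(19).

(-5*sqrt(29) + 10*sqrt(19))/47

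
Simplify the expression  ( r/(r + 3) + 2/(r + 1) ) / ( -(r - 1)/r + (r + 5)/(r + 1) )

(r^3 + 3*r^2 + 6*r)/(5*r^2 + 16*r + 3)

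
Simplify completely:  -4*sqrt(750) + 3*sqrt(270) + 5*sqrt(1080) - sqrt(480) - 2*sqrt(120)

11*sqrt(30)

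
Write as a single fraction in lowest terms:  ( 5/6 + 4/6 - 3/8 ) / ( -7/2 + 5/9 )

-81/212

Numerator: 5/6 + 4/6 - 3/8 = 9/8
Denominator: -7/2 + 5/9 = -53/18
Divide: (9/8) · (-18/53) = -81/212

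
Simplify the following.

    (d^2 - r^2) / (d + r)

d^2 - r^2 factors as -(-d + r)*(d + r).

d - r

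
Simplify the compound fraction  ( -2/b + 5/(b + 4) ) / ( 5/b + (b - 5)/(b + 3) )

Numerator: -2/b + 5/(b + 4) = (3*b - 8)/(b² + 4*b)
Denominator: 5/b + (b - 5)/(b + 3) = (b² + 15)/(b² + 3*b)
Divide: ((3*b - 8)/(b² + 4*b)) · ((b² + 3*b)/(b² + 15)) = (3*b² + b - 24)/(b³ + 4*b² + 15*b + 60)

(3*b² + b - 24)/(b³ + 4*b² + 15*b + 60)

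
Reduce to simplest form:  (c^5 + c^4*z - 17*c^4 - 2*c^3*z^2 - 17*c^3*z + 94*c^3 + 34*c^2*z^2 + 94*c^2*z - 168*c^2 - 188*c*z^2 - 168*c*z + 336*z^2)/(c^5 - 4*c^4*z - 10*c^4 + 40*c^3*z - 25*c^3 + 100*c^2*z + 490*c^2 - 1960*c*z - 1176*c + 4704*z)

(-c^2 - c*z + 2*z^2)/(-c^2 + 4*c*z - 7*c + 28*z)

Factor: c^5 + c^4*z - 17*c^4 - 2*c^3*z^2 - 17*c^3*z + 94*c^3 + 34*c^2*z^2 + 94*c^2*z - 168*c^2 - 188*c*z^2 - 168*c*z + 336*z^2 = (c - 6)*(c + 2*z)*(c - 7)*(c - 4)*(c - z);  c^5 - 4*c^4*z - 10*c^4 + 40*c^3*z - 25*c^3 + 100*c^2*z + 490*c^2 - 1960*c*z - 1176*c + 4704*z = (c - 6)*(c - 4*z)*(c - 4)*(c + 7)*(c - 7)
Cancel the common factors (c - 7), (c - 4), (c - 6).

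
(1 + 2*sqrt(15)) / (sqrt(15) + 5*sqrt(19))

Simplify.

Multiply numerator and denominator by -5*sqrt(19) + sqrt(15).
Denominator becomes -460; numerator becomes -10*sqrt(285) - 5*sqrt(19) + sqrt(15) + 30.

(-30 - sqrt(15) + 5*sqrt(19) + 10*sqrt(285))/460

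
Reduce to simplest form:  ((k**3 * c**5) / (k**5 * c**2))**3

c**9/k**6

Inside the bracket: (k**-2) * c**3
Raise to the power 3: (k**-6) * c**9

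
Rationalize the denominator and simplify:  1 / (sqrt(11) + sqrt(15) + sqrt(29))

(-2*sqrt(4785) - 3*sqrt(29) + 25*sqrt(15) + 33*sqrt(11))/651

Group as (sqrt(11) + sqrt(29)) + sqrt(15); multiply by (sqrt(11) + sqrt(29)) - sqrt(15), then rationalise the remaining surd.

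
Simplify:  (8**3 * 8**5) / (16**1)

2**20

8**3 = 2**9; 8**5 = 2**15; 16**1 = 2**4
Combine exponents: 2**20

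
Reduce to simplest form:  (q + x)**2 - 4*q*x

After expansion: q**2 - 2*q*x + x**2 — a perfect-square trinomial.

(q - x)**2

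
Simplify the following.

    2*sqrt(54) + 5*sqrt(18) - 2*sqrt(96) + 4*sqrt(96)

15*sqrt(2) + 14*sqrt(6)

2*sqrt(54) = 6*sqrt(6); 5*sqrt(18) = 15*sqrt(2); 2*sqrt(96) = 8*sqrt(6); 4*sqrt(96) = 16*sqrt(6)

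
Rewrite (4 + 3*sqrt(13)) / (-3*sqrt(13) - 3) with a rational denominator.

Multiply numerator and denominator by -3 + 3*sqrt(13).
Denominator becomes -108; numerator becomes 3*sqrt(13) + 105.

(-35 - sqrt(13))/36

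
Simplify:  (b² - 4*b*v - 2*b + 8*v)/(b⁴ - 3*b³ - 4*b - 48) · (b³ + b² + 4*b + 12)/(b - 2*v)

Factor: b² - 4*b*v - 2*b + 8*v = (b - 2)·(b - 4*v);  b⁴ - 3*b³ - 4*b - 48 = (b² - b + 6)·(b + 2)·(b - 4);  b³ + b² + 4*b + 12 = (b² - b + 6)·(b + 2)
Cancel the common factors (b² - b + 6), (b + 2).

(-b² + 4*b*v + 2*b - 8*v)/(-b² + 2*b*v + 4*b - 8*v)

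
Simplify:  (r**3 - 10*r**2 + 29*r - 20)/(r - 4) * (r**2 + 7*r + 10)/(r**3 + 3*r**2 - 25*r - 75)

Factor: r**3 - 10*r**2 + 29*r - 20 = (r - 4)*(r - 5)*(r - 1);  r**2 + 7*r + 10 = (r + 5)*(r + 2);  r**3 + 3*r**2 - 25*r - 75 = (r + 5)*(r + 3)*(r - 5)
Cancel the common factors (r - 5), (r + 5), (r - 4).

(r**2 + r - 2)/(r + 3)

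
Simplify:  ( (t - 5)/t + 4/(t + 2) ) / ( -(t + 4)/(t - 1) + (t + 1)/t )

Numerator: (t - 5)/t + 4/(t + 2) = (t**2 + t - 10)/(t**2 + 2*t)
Denominator: -(t + 4)/(t - 1) + (t + 1)/t = (-4*t - 1)/(t**2 - t)
Divide: ((t**2 + t - 10)/(t**2 + 2*t)) · ((t**2 - t)/(-4*t - 1)) = (-t**3 + 11*t - 10)/(4*t**2 + 9*t + 2)

(-t**3 + 11*t - 10)/(4*t**2 + 9*t + 2)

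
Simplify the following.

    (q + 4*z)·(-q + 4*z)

(4*z)^2 - (q)^2 = -q² + 16*z².

-q² + 16*z²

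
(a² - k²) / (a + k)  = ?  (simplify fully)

a - k

Difference of squares: factor out (a + k).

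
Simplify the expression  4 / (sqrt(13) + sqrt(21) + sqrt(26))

(-26*sqrt(42) + 8*sqrt(26) + 18*sqrt(21) + 34*sqrt(13))/257

Group as (sqrt(13) + sqrt(21)) + sqrt(26); multiply by (sqrt(13) + sqrt(21)) - sqrt(26), then rationalise the remaining surd.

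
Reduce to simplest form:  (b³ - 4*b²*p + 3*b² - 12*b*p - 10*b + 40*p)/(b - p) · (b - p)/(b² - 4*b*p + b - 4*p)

Factor: b³ - 4*b²*p + 3*b² - 12*b*p - 10*b + 40*p = (b + 5)·(b - 4*p)·(b - 2);  b² - 4*b*p + b - 4*p = (b - 4*p)·(b + 1)
Cancel the common factors (b - 4*p), (b - p).

(b² + 3*b - 10)/(b + 1)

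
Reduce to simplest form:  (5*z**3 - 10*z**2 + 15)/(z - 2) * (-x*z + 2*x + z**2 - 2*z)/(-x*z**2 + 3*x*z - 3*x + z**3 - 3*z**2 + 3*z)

5*z + 5

Factor: 5*z**3 - 10*z**2 + 15 = 5*(z + 1)*(z**2 - 3*z + 3);  -x*z + 2*x + z**2 - 2*z = (-x + z)*(z - 2);  -x*z**2 + 3*x*z - 3*x + z**3 - 3*z**2 + 3*z = (z**2 - 3*z + 3)*(-x + z)
Cancel the common factors (z**2 - 3*z + 3), (z - 2), (-x + z).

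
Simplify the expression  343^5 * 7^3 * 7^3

343^5 = 7^15; 7^3 = 7^3; 7^3 = 7^3
Combine exponents: 7^21

7^21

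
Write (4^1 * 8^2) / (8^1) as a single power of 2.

2^5

4^1 = 2^2; 8^2 = 2^6; 8^1 = 2^3
Combine exponents: 2^5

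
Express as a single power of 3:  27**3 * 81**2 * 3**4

3**21

27**3 = 3**9; 81**2 = 3**8; 3**4 = 3**4
Combine exponents: 3**21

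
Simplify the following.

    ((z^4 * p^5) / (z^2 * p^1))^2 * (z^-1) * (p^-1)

p^7*z^3

Inside the bracket: z^2 * p^4
Raise to the power 2: z^4 * p^8
Multiply by (z^-1) * (p^-1): add exponents.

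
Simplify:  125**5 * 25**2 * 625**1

125**5 = 5**15; 25**2 = 5**4; 625**1 = 5**4
Combine exponents: 5**23

5**23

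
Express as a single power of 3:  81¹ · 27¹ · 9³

81¹ = 3^4; 27¹ = 3^3; 9³ = 3^6
Combine exponents: 3^13

3^13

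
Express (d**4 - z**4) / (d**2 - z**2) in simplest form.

Difference of fourth powers: factor out (d**2 - z**2).

d**2 + z**2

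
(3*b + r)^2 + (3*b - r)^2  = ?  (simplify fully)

Write as f((3*b),r) + f((3*b),-r) and expand.

18*b^2 + 2*r^2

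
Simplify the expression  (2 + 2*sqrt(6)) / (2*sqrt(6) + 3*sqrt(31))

Multiply numerator and denominator by -3*sqrt(31) + 2*sqrt(6).
Denominator becomes -255; numerator becomes -6*sqrt(186) - 6*sqrt(31) + 4*sqrt(6) + 24.

(-24 - 4*sqrt(6) + 6*sqrt(31) + 6*sqrt(186))/255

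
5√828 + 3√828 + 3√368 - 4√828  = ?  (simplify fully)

36*√23

5√828 = 30*√23; 3√828 = 18*√23; 3√368 = 12*√23; 4√828 = 24*√23
Combine: (30 + 18 + 12 - 24)·√23 = 36*√23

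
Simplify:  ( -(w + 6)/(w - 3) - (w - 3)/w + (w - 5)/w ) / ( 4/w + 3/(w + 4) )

Numerator: -(w + 6)/(w - 3) - (w - 3)/w + (w - 5)/w = (-w^2 - 8*w + 6)/(w^2 - 3*w)
Denominator: 4/w + 3/(w + 4) = (7*w + 16)/(w^2 + 4*w)
Divide: ((-w^2 - 8*w + 6)/(w^2 - 3*w)) · ((w^2 + 4*w)/(7*w + 16)) = (-w^3 - 12*w^2 - 26*w + 24)/(7*w^2 - 5*w - 48)

(-w^3 - 12*w^2 - 26*w + 24)/(7*w^2 - 5*w - 48)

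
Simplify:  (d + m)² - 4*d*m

After expansion: d² - 2*d*m + m² — a perfect-square trinomial.

(d - m)²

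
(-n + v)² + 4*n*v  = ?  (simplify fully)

After expansion: n² + 2*n*v + v² — a perfect-square trinomial.

(n + v)²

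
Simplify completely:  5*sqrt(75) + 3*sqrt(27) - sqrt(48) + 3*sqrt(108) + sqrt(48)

5*sqrt(75) = 25*sqrt(3); 3*sqrt(27) = 9*sqrt(3); sqrt(48) = 4*sqrt(3); 3*sqrt(108) = 18*sqrt(3); sqrt(48) = 4*sqrt(3)
Combine: (25 + 9 - 4 + 18 + 4)·sqrt(3) = 52*sqrt(3)

52*sqrt(3)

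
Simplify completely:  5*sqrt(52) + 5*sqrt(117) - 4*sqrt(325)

5*sqrt(52) = 10*sqrt(13); 5*sqrt(117) = 15*sqrt(13); 4*sqrt(325) = 20*sqrt(13)
Combine: (10 + 15 - 20)·sqrt(13) = 5*sqrt(13)

5*sqrt(13)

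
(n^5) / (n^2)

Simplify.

Quotient: n^3

n^3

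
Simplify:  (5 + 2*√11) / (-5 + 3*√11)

Multiply numerator and denominator by -3*√11 - 5.
Denominator becomes -74; numerator becomes -91 - 25*√11.

(25*√11 + 91)/74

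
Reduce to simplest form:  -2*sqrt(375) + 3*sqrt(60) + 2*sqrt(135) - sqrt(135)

-sqrt(15)

2*sqrt(375) = 10*sqrt(15); 3*sqrt(60) = 6*sqrt(15); 2*sqrt(135) = 6*sqrt(15); sqrt(135) = 3*sqrt(15)
Combine: (-10 + 6 + 6 - 3)·sqrt(15) = -sqrt(15)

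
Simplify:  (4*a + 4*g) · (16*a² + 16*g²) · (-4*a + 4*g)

Telescope via difference of squares: ((4*g)+(4*a))((4*g)-(4*a)) = -16*a² + 16*g², then repeat with the next factor.

-256*a⁴ + 256*g⁴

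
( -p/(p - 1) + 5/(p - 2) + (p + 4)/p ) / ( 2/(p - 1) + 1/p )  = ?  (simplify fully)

(8*p**2 - 15*p + 8)/(3*p**2 - 7*p + 2)

Numerator: -p/(p - 1) + 5/(p - 2) + (p + 4)/p = (8*p**2 - 15*p + 8)/(p**3 - 3*p**2 + 2*p)
Denominator: 2/(p - 1) + 1/p = (3*p - 1)/(p**2 - p)
Divide: ((8*p**2 - 15*p + 8)/(p**3 - 3*p**2 + 2*p)) · ((p**2 - p)/(3*p - 1)) = (8*p**2 - 15*p + 8)/(3*p**2 - 7*p + 2)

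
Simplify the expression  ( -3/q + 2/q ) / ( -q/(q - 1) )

(q - 1)/q**2

Numerator: -3/q + 2/q = -1/q
Denominator: -q/(q - 1) = -q/(q - 1)
Divide: (-1/q) · (-(q - 1)/q) = (q - 1)/q**2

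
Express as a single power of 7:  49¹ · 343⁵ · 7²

49¹ = 7^2; 343⁵ = 7^15; 7² = 7^2
Combine exponents: 7^19

7^19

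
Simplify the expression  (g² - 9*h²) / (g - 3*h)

g + 3*h

g² - 9*h² factors as (g - 3*h)*(g + 3*h).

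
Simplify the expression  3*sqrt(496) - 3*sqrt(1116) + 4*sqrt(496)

10*sqrt(31)

3*sqrt(496) = 12*sqrt(31); 3*sqrt(1116) = 18*sqrt(31); 4*sqrt(496) = 16*sqrt(31)
Combine: (12 - 18 + 16)·sqrt(31) = 10*sqrt(31)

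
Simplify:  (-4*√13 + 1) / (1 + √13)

Multiply numerator and denominator by -√13 + 1.
Denominator becomes -12; numerator becomes -5*√13 + 53.

(-53 + 5*√13)/12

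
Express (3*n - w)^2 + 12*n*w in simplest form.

Expand the square and combine the 12*n*w term.

(3*n + w)^2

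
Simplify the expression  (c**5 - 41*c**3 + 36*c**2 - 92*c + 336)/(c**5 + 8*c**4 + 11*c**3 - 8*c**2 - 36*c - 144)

(c**2 + c - 42)/(c**2 + 9*c + 18)

Factor: c**5 - 41*c**3 + 36*c**2 - 92*c + 336 = (c**2 + c + 4)*(c - 6)*(c - 2)*(c + 7);  c**5 + 8*c**4 + 11*c**3 - 8*c**2 - 36*c - 144 = (c + 3)*(c**2 + c + 4)*(c - 2)*(c + 6)
Cancel the common factors (c**2 + c + 4), (c - 2).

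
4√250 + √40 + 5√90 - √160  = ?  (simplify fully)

4√250 = 20*√10; √40 = 2*√10; 5√90 = 15*√10; √160 = 4*√10
Combine: (20 + 2 + 15 - 4)·√10 = 33*√10

33*√10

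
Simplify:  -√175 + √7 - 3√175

√175 = 5*√7; √7 = √7; 3√175 = 15*√7
Combine: (-5 + 1 - 15)·√7 = -19*√7

-19*√7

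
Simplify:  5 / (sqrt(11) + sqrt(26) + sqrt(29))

Group as (sqrt(11) + sqrt(26)) + sqrt(29); multiply by (sqrt(11) + sqrt(26)) - sqrt(29), then rationalise the remaining surd.

(-sqrt(8294) + 4*sqrt(29) + 7*sqrt(26) + 22*sqrt(11))/108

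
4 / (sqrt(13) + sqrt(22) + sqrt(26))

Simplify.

(-208*sqrt(11) + 36*sqrt(26) + 68*sqrt(22) + 140*sqrt(13))/1063

Group as (sqrt(13) + sqrt(22)) + sqrt(26); multiply by (sqrt(13) + sqrt(22)) - sqrt(26), then rationalise the remaining surd.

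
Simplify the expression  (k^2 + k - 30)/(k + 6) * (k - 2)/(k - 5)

Factor: k^2 + k - 30 = (k - 5)*(k + 6)
Cancel the common factors (k - 5), (k + 6).

k - 2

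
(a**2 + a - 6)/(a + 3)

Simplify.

a - 2

Factor: a**2 + a - 6 = (a - 2)*(a + 3)
Cancel the common factor (a + 3).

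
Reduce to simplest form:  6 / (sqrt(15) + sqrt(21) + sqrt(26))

Group as (sqrt(15) + sqrt(21)) + sqrt(26); multiply by (sqrt(15) + sqrt(21)) - sqrt(26), then rationalise the remaining surd.

(-9*sqrt(910) + 15*sqrt(26) + 30*sqrt(21) + 48*sqrt(15))/290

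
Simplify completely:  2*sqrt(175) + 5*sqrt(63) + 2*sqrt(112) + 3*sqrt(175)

48*sqrt(7)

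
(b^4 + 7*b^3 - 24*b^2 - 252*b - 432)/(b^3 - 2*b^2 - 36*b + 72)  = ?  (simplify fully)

(b^2 + 7*b + 12)/(b - 2)

Factor: b^4 + 7*b^3 - 24*b^2 - 252*b - 432 = (b + 4)*(b - 6)*(b + 6)*(b + 3);  b^3 - 2*b^2 - 36*b + 72 = (b - 6)*(b - 2)*(b + 6)
Cancel the common factors (b + 6), (b - 6).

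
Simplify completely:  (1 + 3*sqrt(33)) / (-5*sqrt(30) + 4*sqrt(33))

Multiply numerator and denominator by 4*sqrt(33) + 5*sqrt(30).
Denominator becomes -222; numerator becomes 4*sqrt(33) + 5*sqrt(30) + 396 + 45*sqrt(110).

(-45*sqrt(110) - 396 - 5*sqrt(30) - 4*sqrt(33))/222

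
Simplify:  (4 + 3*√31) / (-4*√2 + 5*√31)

(16*√2 + 12*√62 + 20*√31 + 465)/743

Multiply numerator and denominator by 4*√2 + 5*√31.
Denominator becomes 743; numerator becomes 16*√2 + 12*√62 + 20*√31 + 465.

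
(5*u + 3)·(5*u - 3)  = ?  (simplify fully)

25*u² - 9

(5*u)^2 - (3)^2 = 25*u² - 9.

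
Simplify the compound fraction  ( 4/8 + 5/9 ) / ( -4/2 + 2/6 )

-19/30

Numerator: 4/8 + 5/9 = 19/18
Denominator: -4/2 + 2/6 = -5/3
Divide: (19/18) · (-3/5) = -19/30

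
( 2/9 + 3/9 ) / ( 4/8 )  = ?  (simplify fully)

10/9

Numerator: 2/9 + 3/9 = 5/9
Denominator: 4/8 = 1/2
Divide: (5/9) · (2) = 10/9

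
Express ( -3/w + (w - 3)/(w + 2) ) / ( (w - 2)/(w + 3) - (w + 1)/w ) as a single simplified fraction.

Numerator: -3/w + (w - 3)/(w + 2) = (w^2 - 6*w - 6)/(w^2 + 2*w)
Denominator: (w - 2)/(w + 3) - (w + 1)/w = (-6*w - 3)/(w^2 + 3*w)
Divide: ((w^2 - 6*w - 6)/(w^2 + 2*w)) · ((w^2 + 3*w)/(-6*w - 3)) = (-w^3 + 3*w^2 + 24*w + 18)/(6*w^2 + 15*w + 6)

(-w^3 + 3*w^2 + 24*w + 18)/(6*w^2 + 15*w + 6)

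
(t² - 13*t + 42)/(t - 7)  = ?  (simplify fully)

t - 6

Factor: t² - 13*t + 42 = (t - 6)·(t - 7)
Cancel the common factor (t - 7).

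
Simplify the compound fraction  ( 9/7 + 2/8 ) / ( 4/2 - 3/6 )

43/42

Numerator: 9/7 + 2/8 = 43/28
Denominator: 4/2 - 3/6 = 3/2
Divide: (43/28) · (2/3) = 43/42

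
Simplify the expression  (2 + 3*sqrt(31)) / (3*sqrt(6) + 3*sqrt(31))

Multiply numerator and denominator by -3*sqrt(6) + 3*sqrt(31).
Denominator becomes 225; numerator becomes -9*sqrt(186) - 6*sqrt(6) + 6*sqrt(31) + 279.

(-3*sqrt(186) - 2*sqrt(6) + 2*sqrt(31) + 93)/75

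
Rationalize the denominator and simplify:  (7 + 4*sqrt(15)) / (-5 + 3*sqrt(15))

(41*sqrt(15) + 215)/110

Multiply numerator and denominator by -3*sqrt(15) - 5.
Denominator becomes -110; numerator becomes -215 - 41*sqrt(15).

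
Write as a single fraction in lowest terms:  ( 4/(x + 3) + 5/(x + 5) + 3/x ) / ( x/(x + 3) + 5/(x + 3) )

(12*x^2 + 59*x + 45)/(x^3 + 10*x^2 + 25*x)

Numerator: 4/(x + 3) + 5/(x + 5) + 3/x = (12*x^2 + 59*x + 45)/(x^3 + 8*x^2 + 15*x)
Denominator: x/(x + 3) + 5/(x + 3) = (x + 5)/(x + 3)
Divide: ((12*x^2 + 59*x + 45)/(x^3 + 8*x^2 + 15*x)) · ((x + 3)/(x + 5)) = (12*x^2 + 59*x + 45)/(x^3 + 10*x^2 + 25*x)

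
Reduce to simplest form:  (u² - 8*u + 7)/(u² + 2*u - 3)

(u - 7)/(u + 3)

Factor: u² - 8*u + 7 = (u - 1)·(u - 7);  u² + 2*u - 3 = (u - 1)·(u + 3)
Cancel the common factor (u - 1).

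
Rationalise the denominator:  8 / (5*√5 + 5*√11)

Multiply numerator and denominator by -5*√5 + 5*√11.
Denominator becomes 150; numerator becomes -40*√5 + 40*√11.

(-4*√5 + 4*√11)/15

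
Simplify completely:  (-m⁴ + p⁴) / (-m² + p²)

Difference of fourth powers: factor out (-m² + p²).

m² + p²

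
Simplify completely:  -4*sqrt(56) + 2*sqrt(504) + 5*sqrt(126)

4*sqrt(56) = 8*sqrt(14); 2*sqrt(504) = 12*sqrt(14); 5*sqrt(126) = 15*sqrt(14)
Combine: (-8 + 12 + 15)·sqrt(14) = 19*sqrt(14)

19*sqrt(14)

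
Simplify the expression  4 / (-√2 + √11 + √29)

(-10*√11 - √638 + 19*√2 + 8*√29)/21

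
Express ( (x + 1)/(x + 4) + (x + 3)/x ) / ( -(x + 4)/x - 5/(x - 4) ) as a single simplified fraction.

Numerator: (x + 1)/(x + 4) + (x + 3)/x = (2*x^2 + 8*x + 12)/(x^2 + 4*x)
Denominator: -(x + 4)/x - 5/(x - 4) = (-x^2 - 5*x + 16)/(x^2 - 4*x)
Divide: ((2*x^2 + 8*x + 12)/(x^2 + 4*x)) · ((x^2 - 4*x)/(-x^2 - 5*x + 16)) = (-2*x^3 + 20*x + 48)/(x^3 + 9*x^2 + 4*x - 64)

(-2*x^3 + 20*x + 48)/(x^3 + 9*x^2 + 4*x - 64)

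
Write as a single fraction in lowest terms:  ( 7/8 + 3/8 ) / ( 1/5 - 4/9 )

-225/44

Numerator: 7/8 + 3/8 = 5/4
Denominator: 1/5 - 4/9 = -11/45
Divide: (5/4) · (-45/11) = -225/44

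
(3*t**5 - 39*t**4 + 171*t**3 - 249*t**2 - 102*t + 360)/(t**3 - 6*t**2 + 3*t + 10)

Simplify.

Factor: 3*t**5 - 39*t**4 + 171*t**3 - 249*t**2 - 102*t + 360 = 3*(t - 5)*(t - 3)*(t - 2)*(t - 4)*(t + 1);  t**3 - 6*t**2 + 3*t + 10 = (t - 5)*(t + 1)*(t - 2)
Cancel the common factors (t + 1), (t - 2), (t - 5).

3*t**2 - 21*t + 36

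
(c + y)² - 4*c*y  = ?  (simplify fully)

(c - y)²

Expanding gives c² - 2*c*y + y², a perfect square.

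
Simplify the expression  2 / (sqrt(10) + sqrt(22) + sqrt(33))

(-88*sqrt(15) - 2*sqrt(33) + 42*sqrt(22) + 90*sqrt(10))/879

Group as (sqrt(22) + sqrt(33)) + sqrt(10); multiply by (sqrt(22) + sqrt(33)) - sqrt(10), then rationalise the remaining surd.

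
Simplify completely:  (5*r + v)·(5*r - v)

25*r² - v²

(5*r)^2 - (v)^2 = 25*r² - v².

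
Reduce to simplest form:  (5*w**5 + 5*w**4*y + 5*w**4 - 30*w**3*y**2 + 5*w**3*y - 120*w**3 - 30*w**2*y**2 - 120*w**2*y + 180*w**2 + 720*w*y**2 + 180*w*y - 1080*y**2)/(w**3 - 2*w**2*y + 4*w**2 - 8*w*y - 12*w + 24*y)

5*w**2 + 15*w*y - 15*w - 45*y

Factor: 5*w**5 + 5*w**4*y + 5*w**4 - 30*w**3*y**2 + 5*w**3*y - 120*w**3 - 30*w**2*y**2 - 120*w**2*y + 180*w**2 + 720*w*y**2 + 180*w*y - 1080*y**2 = 5*(w + 6)*(w - 3)*(w - 2)*(w + 3*y)*(w - 2*y);  w**3 - 2*w**2*y + 4*w**2 - 8*w*y - 12*w + 24*y = (w + 6)*(w - 2*y)*(w - 2)
Cancel the common factors (w + 6), (w - 2), (w - 2*y).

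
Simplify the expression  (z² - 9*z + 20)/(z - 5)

Factor: z² - 9*z + 20 = (z - 4)·(z - 5)
Cancel the common factor (z - 5).

z - 4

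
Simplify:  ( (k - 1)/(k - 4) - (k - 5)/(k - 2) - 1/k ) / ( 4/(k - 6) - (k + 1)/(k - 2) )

(-5*k^3 + 42*k^2 - 64*k - 48)/(k^4 - 13*k^3 + 38*k^2 - 8*k)

Numerator: (k - 1)/(k - 4) - (k - 5)/(k - 2) - 1/k = (5*k^2 - 12*k - 8)/(k^3 - 6*k^2 + 8*k)
Denominator: 4/(k - 6) - (k + 1)/(k - 2) = (-k^2 + 9*k - 2)/(k^2 - 8*k + 12)
Divide: ((5*k^2 - 12*k - 8)/(k^3 - 6*k^2 + 8*k)) · ((k^2 - 8*k + 12)/(-k^2 + 9*k - 2)) = (-5*k^3 + 42*k^2 - 64*k - 48)/(k^4 - 13*k^3 + 38*k^2 - 8*k)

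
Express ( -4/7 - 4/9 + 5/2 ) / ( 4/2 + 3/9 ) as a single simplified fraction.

187/294

Numerator: -4/7 - 4/9 + 5/2 = 187/126
Denominator: 4/2 + 3/9 = 7/3
Divide: (187/126) · (3/7) = 187/294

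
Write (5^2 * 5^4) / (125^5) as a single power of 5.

5^(-9)

5^2 = 5^2; 5^4 = 5^4; 125^5 = 5^15
Combine exponents: 5^(-9)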